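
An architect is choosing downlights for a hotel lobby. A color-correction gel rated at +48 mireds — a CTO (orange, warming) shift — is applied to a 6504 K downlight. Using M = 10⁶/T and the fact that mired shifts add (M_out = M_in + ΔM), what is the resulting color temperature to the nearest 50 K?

4950 K

M_in = 10⁶/6504 = 153.75 mireds.
M_out = 153.75 + (+48) = 201.75 mireds.
T_out = 10⁶/201.75 = 4956.6 K → 4950 K.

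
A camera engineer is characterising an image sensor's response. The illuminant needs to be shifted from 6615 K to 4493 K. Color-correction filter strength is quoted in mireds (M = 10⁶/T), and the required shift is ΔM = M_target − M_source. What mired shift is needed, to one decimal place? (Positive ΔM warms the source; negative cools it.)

M_source = 10⁶/6615 = 151.172; M_target = 10⁶/4493 = 222.568.
ΔM = 222.568 − 151.172 = 71.397 → +71.4 mireds, a warming shift.

+71.4 mireds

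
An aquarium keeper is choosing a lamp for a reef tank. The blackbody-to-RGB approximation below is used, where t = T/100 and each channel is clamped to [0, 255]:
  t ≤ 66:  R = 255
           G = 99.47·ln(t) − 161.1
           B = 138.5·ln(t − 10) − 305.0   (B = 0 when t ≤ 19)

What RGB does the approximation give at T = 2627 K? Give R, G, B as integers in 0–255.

R=255, G=164, B=81

t = 2627/100 = 26.27; the t ≤ 66 branch applies.
R = 255 by definition for t ≤ 66.
G = 99.47·ln 26.27 − 161.1 = 99.47·3.2684 − 161.1 = 164.010.
B = 138.5·ln(26.27 − 10) − 305.0 = 138.5·ln 16.27 − 305.0 = 138.5·2.7893 − 305.0 = 81.321.
Rounded: (255, 164, 81).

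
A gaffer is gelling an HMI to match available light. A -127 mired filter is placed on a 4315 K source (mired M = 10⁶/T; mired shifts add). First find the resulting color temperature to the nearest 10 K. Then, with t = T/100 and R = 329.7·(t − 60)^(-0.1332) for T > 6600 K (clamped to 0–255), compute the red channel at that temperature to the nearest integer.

M_in = 10⁶/4315 = 231.75; M_out = 231.75 + (-127) = 104.75.
T_out = 10⁶/104.75 = 9546.6 K → 9550 K; t = 95.5.
R = 329.7·(95.5 − 60)^(-0.1332) = 329.7·35.5^(-0.1332) = 329.7·0.62160 = 204.941.
Rounded: 205.

205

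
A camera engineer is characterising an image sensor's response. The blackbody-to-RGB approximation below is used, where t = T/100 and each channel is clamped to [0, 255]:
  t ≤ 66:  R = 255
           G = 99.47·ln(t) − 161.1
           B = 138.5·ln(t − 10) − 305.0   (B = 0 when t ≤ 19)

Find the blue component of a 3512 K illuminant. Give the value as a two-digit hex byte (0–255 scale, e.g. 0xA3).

0x8D

t = 3512/100 = 35.12; the t ≤ 66 branch applies.
B = 138.5·ln(35.12 − 10) − 305.0 = 138.5·ln 25.12 − 305.0 = 138.5·3.2237 − 305.0 = 141.478.
Rounded: 141; in hex, 0x8D.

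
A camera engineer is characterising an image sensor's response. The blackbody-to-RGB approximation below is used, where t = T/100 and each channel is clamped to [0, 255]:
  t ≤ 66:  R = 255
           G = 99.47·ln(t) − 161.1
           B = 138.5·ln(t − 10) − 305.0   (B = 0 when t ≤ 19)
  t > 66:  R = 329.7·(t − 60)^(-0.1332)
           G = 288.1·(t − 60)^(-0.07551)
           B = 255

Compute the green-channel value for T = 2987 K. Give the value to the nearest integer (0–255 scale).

177

t = 2987/100 = 29.87; the t ≤ 66 branch applies.
G = 99.47·ln 29.87 − 161.1 = 99.47·3.3969 − 161.1 = 176.785.
Rounded: 177.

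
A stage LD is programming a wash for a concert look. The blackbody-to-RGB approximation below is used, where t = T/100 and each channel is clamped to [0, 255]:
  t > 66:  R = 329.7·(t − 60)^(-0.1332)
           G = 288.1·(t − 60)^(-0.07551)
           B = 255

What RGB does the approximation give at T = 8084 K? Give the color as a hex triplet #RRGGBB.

#DCE5FF

t = 8084/100 = 80.84; the t > 66 branch applies.
R = 329.7·(80.84 − 60)^(-0.1332) = 329.7·20.84^(-0.1332) = 329.7·0.66730 = 220.010.
G = 288.1·(80.84 − 60)^(-0.07551) = 288.1·20.84^(-0.07551) = 288.1·0.79508 = 229.062.
B = 255 by definition for t > 66.
Rounded: (220, 229, 255).
In hex: #DCE5FF.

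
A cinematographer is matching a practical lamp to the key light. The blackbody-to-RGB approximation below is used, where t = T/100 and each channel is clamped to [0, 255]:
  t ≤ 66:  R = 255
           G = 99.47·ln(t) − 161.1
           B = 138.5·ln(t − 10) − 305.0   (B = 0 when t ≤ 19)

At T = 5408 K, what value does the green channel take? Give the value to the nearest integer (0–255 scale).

t = 5408/100 = 54.08; the t ≤ 66 branch applies.
G = 99.47·ln 54.08 − 161.1 = 99.47·3.9905 − 161.1 = 235.831.
Rounded: 236.

236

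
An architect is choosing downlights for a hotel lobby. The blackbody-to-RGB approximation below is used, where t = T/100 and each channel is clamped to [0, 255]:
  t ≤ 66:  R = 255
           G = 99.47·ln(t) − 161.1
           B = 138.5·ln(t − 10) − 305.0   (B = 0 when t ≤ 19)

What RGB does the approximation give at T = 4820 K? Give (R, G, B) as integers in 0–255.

t = 4820/100 = 48.2; the t ≤ 66 branch applies.
R = 255 by definition for t ≤ 66.
G = 99.47·ln 48.2 − 161.1 = 99.47·3.8754 − 161.1 = 224.382.
B = 138.5·ln(48.2 − 10) − 305.0 = 138.5·ln 38.2 − 305.0 = 138.5·3.6428 − 305.0 = 199.533.
Rounded: (255, 224, 200).

(255, 224, 200)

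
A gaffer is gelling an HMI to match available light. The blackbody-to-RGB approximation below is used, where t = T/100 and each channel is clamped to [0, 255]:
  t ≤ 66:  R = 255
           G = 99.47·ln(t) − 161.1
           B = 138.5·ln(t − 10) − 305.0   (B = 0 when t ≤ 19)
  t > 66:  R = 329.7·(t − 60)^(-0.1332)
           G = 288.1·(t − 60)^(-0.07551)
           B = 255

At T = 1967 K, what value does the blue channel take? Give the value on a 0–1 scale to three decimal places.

t = 1967/100 = 19.67; the t ≤ 66 branch applies.
B = 138.5·ln(19.67 − 10) − 305.0 = 138.5·ln 9.67 − 305.0 = 138.5·2.2690 − 305.0 = 9.260.
On a 0–1 scale: 9.260/255 = 0.0363 → 0.036.

0.036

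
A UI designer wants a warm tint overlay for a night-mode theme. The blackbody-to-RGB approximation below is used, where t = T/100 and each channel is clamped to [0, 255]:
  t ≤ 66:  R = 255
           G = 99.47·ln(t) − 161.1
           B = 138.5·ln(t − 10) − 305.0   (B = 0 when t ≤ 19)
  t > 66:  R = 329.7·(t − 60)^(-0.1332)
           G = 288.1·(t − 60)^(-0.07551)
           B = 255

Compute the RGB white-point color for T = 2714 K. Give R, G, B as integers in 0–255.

R=255, G=167, B=89

t = 2714/100 = 27.14; the t ≤ 66 branch applies.
R = 255 by definition for t ≤ 66.
G = 99.47·ln 27.14 − 161.1 = 99.47·3.3010 − 161.1 = 167.251.
B = 138.5·ln(27.14 − 10) − 305.0 = 138.5·ln 17.14 − 305.0 = 138.5·2.8414 − 305.0 = 88.536.
Rounded: (255, 167, 89).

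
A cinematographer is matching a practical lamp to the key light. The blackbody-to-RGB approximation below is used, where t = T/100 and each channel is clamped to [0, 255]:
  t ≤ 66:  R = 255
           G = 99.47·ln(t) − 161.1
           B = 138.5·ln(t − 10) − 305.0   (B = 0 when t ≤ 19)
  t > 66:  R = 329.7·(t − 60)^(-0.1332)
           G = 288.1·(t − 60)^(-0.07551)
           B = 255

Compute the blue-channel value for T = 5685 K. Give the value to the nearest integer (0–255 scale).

228

t = 5685/100 = 56.85; the t ≤ 66 branch applies.
B = 138.5·ln(56.85 − 10) − 305.0 = 138.5·ln 46.85 − 305.0 = 138.5·3.8470 − 305.0 = 227.803.
Rounded: 228.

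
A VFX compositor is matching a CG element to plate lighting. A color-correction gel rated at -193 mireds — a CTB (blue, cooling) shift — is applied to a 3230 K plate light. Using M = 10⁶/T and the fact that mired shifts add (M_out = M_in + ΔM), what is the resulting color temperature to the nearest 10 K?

M_in = 10⁶/3230 = 309.60 mireds.
M_out = 309.60 + (-193) = 116.60 mireds.
T_out = 10⁶/116.60 = 8576.5 K → 8580 K.

8580 K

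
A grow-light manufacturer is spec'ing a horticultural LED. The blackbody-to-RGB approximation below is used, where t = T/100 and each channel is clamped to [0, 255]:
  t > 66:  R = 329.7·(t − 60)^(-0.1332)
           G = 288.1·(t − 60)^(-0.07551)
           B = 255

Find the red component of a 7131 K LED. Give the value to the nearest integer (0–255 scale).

239

t = 7131/100 = 71.31; the t > 66 branch applies.
R = 329.7·(71.31 − 60)^(-0.1332) = 329.7·11.31^(-0.1332) = 329.7·0.72390 = 238.670.
Rounded: 239.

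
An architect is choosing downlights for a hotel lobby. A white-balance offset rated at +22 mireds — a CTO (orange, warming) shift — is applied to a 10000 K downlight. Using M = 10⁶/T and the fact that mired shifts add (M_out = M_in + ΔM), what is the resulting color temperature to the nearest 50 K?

8200 K

M_in = 10⁶/10000 = 100.00 mireds.
M_out = 100.00 + (+22) = 122.00 mireds.
T_out = 10⁶/122.00 = 8196.7 K → 8200 K.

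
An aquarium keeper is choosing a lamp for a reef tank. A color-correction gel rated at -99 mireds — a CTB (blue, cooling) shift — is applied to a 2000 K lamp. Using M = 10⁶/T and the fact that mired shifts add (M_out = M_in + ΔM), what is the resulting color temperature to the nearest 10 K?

2490 K

M_in = 10⁶/2000 = 500.00 mireds.
M_out = 500.00 + (-99) = 401.00 mireds.
T_out = 10⁶/401.00 = 2493.8 K → 2490 K.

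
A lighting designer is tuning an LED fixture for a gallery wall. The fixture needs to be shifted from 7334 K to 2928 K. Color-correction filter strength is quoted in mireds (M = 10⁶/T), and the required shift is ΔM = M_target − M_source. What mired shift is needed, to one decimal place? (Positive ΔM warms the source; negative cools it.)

M_source = 10⁶/7334 = 136.351; M_target = 10⁶/2928 = 341.530.
ΔM = 341.530 − 136.351 = 205.179 → +205.2 mireds, a warming shift.

+205.2 mireds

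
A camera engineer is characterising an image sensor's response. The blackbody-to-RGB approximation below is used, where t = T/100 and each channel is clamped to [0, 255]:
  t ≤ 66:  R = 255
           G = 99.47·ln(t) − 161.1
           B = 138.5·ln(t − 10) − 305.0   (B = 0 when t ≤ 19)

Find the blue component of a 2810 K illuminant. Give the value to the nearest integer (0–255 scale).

96

t = 2810/100 = 28.1; the t ≤ 66 branch applies.
B = 138.5·ln(28.1 − 10) − 305.0 = 138.5·ln 18.1 − 305.0 = 138.5·2.8959 − 305.0 = 96.084.
Rounded: 96.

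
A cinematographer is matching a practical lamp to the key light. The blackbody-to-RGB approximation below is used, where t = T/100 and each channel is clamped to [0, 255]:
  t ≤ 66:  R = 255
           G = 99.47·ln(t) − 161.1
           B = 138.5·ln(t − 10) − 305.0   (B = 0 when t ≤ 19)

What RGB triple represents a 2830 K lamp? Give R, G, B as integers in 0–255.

R=255, G=171, B=98

t = 2830/100 = 28.3; the t ≤ 66 branch applies.
R = 255 by definition for t ≤ 66.
G = 99.47·ln 28.3 − 161.1 = 99.47·3.3429 − 161.1 = 171.414.
B = 138.5·ln(28.3 − 10) − 305.0 = 138.5·ln 18.3 − 305.0 = 138.5·2.9069 − 305.0 = 97.606.
Rounded: (255, 171, 98).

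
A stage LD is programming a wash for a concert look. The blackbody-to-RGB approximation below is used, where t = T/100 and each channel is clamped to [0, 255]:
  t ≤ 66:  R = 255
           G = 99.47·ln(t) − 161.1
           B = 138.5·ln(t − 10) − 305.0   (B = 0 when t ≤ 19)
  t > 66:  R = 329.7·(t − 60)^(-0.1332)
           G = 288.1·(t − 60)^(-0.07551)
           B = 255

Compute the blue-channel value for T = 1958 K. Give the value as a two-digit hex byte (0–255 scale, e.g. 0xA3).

t = 1958/100 = 19.58; the t ≤ 66 branch applies.
B = 138.5·ln(19.58 − 10) − 305.0 = 138.5·ln 9.58 − 305.0 = 138.5·2.2597 − 305.0 = 7.965.
Rounded: 8; in hex, 0x08.

0x08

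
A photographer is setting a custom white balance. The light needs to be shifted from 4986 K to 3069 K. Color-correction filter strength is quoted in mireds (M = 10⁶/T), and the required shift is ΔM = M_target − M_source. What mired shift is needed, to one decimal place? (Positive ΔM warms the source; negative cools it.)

+125.3 mireds

M_source = 10⁶/4986 = 200.562; M_target = 10⁶/3069 = 325.839.
ΔM = 325.839 − 200.562 = 125.277 → +125.3 mireds, a warming shift.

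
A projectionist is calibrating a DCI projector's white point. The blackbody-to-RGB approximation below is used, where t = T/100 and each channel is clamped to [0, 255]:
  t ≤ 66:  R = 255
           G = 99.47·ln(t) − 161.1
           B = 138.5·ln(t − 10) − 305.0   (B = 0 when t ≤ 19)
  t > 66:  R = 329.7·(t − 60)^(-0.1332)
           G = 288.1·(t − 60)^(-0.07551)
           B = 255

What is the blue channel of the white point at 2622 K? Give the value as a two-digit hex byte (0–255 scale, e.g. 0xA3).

t = 2622/100 = 26.22; the t ≤ 66 branch applies.
B = 138.5·ln(26.22 − 10) − 305.0 = 138.5·ln 16.22 − 305.0 = 138.5·2.7862 − 305.0 = 80.895.
Rounded: 81; in hex, 0x51.

0x51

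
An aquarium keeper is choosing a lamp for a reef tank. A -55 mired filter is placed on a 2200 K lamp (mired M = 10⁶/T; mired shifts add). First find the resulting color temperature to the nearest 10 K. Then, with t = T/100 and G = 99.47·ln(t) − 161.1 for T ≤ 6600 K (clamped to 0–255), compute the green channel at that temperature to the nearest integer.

159

M_in = 10⁶/2200 = 454.55; M_out = 454.55 + (-55) = 399.55.
T_out = 10⁶/399.55 = 2502.8 K → 2500 K; t = 25.
G = 99.47·ln 25 − 161.1 = 99.47·3.2189 − 161.1 = 159.082.
Rounded: 159.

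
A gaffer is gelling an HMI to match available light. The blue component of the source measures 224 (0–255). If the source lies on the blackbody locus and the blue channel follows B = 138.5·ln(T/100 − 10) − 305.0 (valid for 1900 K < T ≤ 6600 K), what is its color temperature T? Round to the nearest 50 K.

5550 K

ln(t − 10) = (224 + 305.0) / 138.5 = 3.8195.
t − 10 = e^3.8195 = 45.581, so t = 55.581.
T = 100·t = 5558 K → 5550 K to the nearest 50 K.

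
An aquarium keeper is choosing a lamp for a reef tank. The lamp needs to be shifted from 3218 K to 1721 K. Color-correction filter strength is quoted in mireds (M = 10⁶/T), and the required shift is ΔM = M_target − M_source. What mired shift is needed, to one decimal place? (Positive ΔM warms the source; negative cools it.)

+270.3 mireds

M_source = 10⁶/3218 = 310.752; M_target = 10⁶/1721 = 581.058.
ΔM = 581.058 − 310.752 = 270.306 → +270.3 mireds, a warming shift.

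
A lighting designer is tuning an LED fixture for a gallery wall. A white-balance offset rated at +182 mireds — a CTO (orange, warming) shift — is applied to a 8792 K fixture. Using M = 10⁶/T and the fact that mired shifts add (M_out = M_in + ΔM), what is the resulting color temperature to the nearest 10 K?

3380 K

M_in = 10⁶/8792 = 113.74 mireds.
M_out = 113.74 + (+182) = 295.74 mireds.
T_out = 10⁶/295.74 = 3381.4 K → 3380 K.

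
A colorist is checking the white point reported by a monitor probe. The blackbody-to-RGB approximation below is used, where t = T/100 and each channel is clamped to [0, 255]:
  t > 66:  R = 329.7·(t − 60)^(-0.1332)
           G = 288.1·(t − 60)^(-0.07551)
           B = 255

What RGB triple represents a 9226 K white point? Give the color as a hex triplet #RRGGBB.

#D0DEFF

t = 9226/100 = 92.26; the t > 66 branch applies.
R = 329.7·(92.26 − 60)^(-0.1332) = 329.7·32.26^(-0.1332) = 329.7·0.62957 = 207.570.
G = 288.1·(92.26 − 60)^(-0.07551) = 288.1·32.26^(-0.07551) = 288.1·0.76927 = 221.628.
B = 255 by definition for t > 66.
Rounded: (208, 222, 255).
In hex: #D0DEFF.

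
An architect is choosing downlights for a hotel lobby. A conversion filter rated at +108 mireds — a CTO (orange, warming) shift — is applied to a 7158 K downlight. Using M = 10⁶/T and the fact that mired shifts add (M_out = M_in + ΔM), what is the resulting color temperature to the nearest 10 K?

4040 K

M_in = 10⁶/7158 = 139.70 mireds.
M_out = 139.70 + (+108) = 247.70 mireds.
T_out = 10⁶/247.70 = 4037.1 K → 4040 K.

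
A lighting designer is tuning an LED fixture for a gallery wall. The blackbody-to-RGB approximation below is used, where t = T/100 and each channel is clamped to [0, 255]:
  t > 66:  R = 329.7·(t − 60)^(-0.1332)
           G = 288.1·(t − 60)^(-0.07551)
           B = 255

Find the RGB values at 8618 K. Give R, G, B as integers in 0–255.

R=213, G=225, B=255

t = 8618/100 = 86.18; the t > 66 branch applies.
R = 329.7·(86.18 − 60)^(-0.1332) = 329.7·26.18^(-0.1332) = 329.7·0.64733 = 213.425.
G = 288.1·(86.18 − 60)^(-0.07551) = 288.1·26.18^(-0.07551) = 288.1·0.78150 = 225.150.
B = 255 by definition for t > 66.
Rounded: (213, 225, 255).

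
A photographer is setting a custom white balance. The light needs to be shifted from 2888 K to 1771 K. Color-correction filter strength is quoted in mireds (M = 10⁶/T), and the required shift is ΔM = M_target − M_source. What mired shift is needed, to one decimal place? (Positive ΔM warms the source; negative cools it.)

+218.4 mireds

M_source = 10⁶/2888 = 346.260; M_target = 10⁶/1771 = 564.653.
ΔM = 564.653 − 346.260 = 218.392 → +218.4 mireds, a warming shift.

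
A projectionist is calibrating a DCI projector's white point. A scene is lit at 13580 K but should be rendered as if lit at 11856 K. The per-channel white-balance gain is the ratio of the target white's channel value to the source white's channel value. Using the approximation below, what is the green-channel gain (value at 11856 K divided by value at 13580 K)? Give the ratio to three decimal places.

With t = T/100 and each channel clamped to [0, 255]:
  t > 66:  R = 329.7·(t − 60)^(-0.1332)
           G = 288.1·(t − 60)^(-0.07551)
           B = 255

1.020

At 13580 K (t = 135.8):
  G = 288.1·(135.8 − 60)^(-0.07551) = 288.1·75.8^(-0.07551) = 288.1·0.72122 = 207.783.
At 11856 K (t = 118.56):
  G = 288.1·(118.56 − 60)^(-0.07551) = 288.1·58.56^(-0.07551) = 288.1·0.73541 = 211.871.
Gain = 211.871 / 207.783 = 1.0197 → 1.020.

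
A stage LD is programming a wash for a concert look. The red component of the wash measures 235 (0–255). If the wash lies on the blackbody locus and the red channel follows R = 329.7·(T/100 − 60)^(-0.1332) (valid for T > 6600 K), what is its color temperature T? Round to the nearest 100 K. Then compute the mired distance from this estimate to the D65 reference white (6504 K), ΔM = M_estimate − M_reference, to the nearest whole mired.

-17 mireds

(t − 60)^(-0.1332) = 235/329.7 = 0.71277.
t − 60 = 0.71277^(1/-0.1332) = 0.71277^(-7.508) = 12.705, so t = 72.705.
T = 100·t = 7271 K → 7300 K to the nearest 100 K.
M_estimate = 10⁶/7300 = 136.99; M_reference = 10⁶/6504 = 153.75.
ΔM = 136.99 − 153.75 = -16.77 → -17 mireds.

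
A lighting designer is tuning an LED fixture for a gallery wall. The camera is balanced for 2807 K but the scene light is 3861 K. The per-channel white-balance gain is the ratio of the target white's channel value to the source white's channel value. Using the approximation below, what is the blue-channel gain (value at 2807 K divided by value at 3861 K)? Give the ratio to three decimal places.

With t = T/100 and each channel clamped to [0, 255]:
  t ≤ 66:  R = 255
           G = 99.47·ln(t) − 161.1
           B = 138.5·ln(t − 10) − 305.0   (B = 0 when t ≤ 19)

At 3861 K (t = 38.61):
  B = 138.5·ln(38.61 − 10) − 305.0 = 138.5·ln 28.61 − 305.0 = 138.5·3.3538 − 305.0 = 159.495.
At 2807 K (t = 28.07):
  B = 138.5·ln(28.07 − 10) − 305.0 = 138.5·ln 18.07 − 305.0 = 138.5·2.8943 − 305.0 = 95.854.
Gain = 95.854 / 159.495 = 0.6010 → 0.601.

0.601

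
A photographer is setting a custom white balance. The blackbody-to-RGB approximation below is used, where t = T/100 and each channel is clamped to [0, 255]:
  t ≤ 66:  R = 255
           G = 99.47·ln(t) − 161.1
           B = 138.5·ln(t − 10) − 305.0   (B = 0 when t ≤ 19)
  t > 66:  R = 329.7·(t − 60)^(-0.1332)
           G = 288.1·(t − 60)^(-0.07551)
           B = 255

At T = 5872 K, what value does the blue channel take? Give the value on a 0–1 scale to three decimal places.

0.915

t = 5872/100 = 58.72; the t ≤ 66 branch applies.
B = 138.5·ln(58.72 − 10) − 305.0 = 138.5·ln 48.72 − 305.0 = 138.5·3.8861 − 305.0 = 233.223.
On a 0–1 scale: 233.223/255 = 0.9146 → 0.915.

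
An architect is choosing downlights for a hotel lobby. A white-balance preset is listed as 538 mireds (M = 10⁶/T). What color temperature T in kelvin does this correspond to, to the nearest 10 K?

T = 10⁶ / 538 = 1858.74 K → 1860 K.

1860 K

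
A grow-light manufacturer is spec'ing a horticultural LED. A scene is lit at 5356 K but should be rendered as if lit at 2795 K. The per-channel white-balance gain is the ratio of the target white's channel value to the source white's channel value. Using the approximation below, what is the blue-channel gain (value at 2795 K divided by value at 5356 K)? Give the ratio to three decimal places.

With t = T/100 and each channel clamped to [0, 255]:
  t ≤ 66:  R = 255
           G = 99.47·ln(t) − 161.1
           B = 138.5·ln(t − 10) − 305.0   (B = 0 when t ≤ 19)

0.436

At 5356 K (t = 53.56):
  B = 138.5·ln(53.56 − 10) − 305.0 = 138.5·ln 43.56 − 305.0 = 138.5·3.7741 − 305.0 = 217.718.
At 2795 K (t = 27.95):
  B = 138.5·ln(27.95 − 10) − 305.0 = 138.5·ln 17.95 − 305.0 = 138.5·2.8876 − 305.0 = 94.931.
Gain = 94.931 / 217.718 = 0.4360 → 0.436.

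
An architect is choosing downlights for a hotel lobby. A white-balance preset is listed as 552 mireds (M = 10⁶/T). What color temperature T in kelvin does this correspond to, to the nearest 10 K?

1810 K

T = 10⁶ / 552 = 1811.59 K → 1810 K.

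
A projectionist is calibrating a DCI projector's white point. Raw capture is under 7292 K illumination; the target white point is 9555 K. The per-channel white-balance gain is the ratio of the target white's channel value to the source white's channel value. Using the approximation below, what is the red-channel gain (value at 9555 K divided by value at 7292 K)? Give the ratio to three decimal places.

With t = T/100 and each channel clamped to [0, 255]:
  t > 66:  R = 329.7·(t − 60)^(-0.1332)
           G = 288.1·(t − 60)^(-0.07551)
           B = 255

0.874

At 7292 K (t = 72.92):
  R = 329.7·(72.92 − 60)^(-0.1332) = 329.7·12.92^(-0.1332) = 329.7·0.71118 = 234.476.
At 9555 K (t = 95.55):
  R = 329.7·(95.55 − 60)^(-0.1332) = 329.7·35.55^(-0.1332) = 329.7·0.62148 = 204.902.
Gain = 204.902 / 234.476 = 0.8739 → 0.874.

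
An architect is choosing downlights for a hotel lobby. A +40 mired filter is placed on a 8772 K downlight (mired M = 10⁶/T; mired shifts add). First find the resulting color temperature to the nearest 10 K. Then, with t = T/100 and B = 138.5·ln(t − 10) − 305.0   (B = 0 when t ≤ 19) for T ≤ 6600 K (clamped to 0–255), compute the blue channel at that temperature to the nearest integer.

M_in = 10⁶/8772 = 114.00; M_out = 114.00 + (+40) = 154.00.
T_out = 10⁶/154.00 = 6493.5 K → 6490 K; t = 64.9.
B = 138.5·ln(64.9 − 10) − 305.0 = 138.5·ln 54.9 − 305.0 = 138.5·4.0055 − 305.0 = 249.764.
Rounded: 250.

250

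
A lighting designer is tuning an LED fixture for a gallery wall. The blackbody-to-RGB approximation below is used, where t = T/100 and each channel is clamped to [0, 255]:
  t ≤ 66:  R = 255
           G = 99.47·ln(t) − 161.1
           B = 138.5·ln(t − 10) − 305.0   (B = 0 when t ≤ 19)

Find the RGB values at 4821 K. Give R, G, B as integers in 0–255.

t = 4821/100 = 48.21; the t ≤ 66 branch applies.
R = 255 by definition for t ≤ 66.
G = 99.47·ln 48.21 − 161.1 = 99.47·3.8756 − 161.1 = 224.403.
B = 138.5·ln(48.21 − 10) − 305.0 = 138.5·ln 38.21 − 305.0 = 138.5·3.6431 − 305.0 = 199.569.
Rounded: (255, 224, 200).

R=255, G=224, B=200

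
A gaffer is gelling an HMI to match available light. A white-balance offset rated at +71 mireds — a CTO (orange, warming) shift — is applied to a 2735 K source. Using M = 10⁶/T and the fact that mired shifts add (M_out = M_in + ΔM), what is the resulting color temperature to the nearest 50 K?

M_in = 10⁶/2735 = 365.63 mireds.
M_out = 365.63 + (+71) = 436.63 mireds.
T_out = 10⁶/436.63 = 2290.3 K → 2300 K.

2300 K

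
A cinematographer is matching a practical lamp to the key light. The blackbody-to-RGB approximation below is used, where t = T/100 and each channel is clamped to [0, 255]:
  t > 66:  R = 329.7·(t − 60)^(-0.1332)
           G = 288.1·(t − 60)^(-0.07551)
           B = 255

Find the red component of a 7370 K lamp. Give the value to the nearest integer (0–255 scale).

233

t = 7370/100 = 73.7; the t > 66 branch applies.
R = 329.7·(73.7 − 60)^(-0.1332) = 329.7·13.7^(-0.1332) = 329.7·0.70565 = 232.653.
Rounded: 233.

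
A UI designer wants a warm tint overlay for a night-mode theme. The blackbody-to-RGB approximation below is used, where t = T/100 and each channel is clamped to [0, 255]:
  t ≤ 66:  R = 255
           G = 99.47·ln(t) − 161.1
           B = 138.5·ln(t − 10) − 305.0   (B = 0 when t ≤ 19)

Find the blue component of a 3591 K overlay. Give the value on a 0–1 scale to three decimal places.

0.572

t = 3591/100 = 35.91; the t ≤ 66 branch applies.
B = 138.5·ln(35.91 − 10) − 305.0 = 138.5·ln 25.91 − 305.0 = 138.5·3.2546 − 305.0 = 145.766.
On a 0–1 scale: 145.766/255 = 0.5716 → 0.572.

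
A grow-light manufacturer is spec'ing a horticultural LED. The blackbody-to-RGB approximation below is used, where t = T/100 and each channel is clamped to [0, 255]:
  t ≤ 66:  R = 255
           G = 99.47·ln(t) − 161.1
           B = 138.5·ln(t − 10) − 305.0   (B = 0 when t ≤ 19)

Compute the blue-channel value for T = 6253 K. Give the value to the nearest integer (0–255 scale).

244

t = 6253/100 = 62.53; the t ≤ 66 branch applies.
B = 138.5·ln(62.53 − 10) − 305.0 = 138.5·ln 52.53 − 305.0 = 138.5·3.9614 − 305.0 = 243.652.
Rounded: 244.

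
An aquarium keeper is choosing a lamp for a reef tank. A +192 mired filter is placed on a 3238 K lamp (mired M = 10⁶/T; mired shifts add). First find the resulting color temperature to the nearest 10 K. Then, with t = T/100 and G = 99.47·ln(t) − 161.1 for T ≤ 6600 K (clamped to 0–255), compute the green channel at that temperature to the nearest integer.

137

M_in = 10⁶/3238 = 308.83; M_out = 308.83 + (+192) = 500.83.
T_out = 10⁶/500.83 = 1996.7 K → 2000 K; t = 20.
G = 99.47·ln 20 − 161.1 = 99.47·2.9957 − 161.1 = 136.885.
Rounded: 137.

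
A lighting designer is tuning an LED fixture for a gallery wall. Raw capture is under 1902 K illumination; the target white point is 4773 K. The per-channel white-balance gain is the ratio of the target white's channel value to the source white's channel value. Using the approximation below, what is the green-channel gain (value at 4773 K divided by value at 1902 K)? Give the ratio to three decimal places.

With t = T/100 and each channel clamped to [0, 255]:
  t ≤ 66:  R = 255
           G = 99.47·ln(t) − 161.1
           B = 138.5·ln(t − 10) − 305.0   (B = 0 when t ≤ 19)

At 1902 K (t = 19.02):
  G = 99.47·ln 19.02 − 161.1 = 99.47·2.9455 − 161.1 = 131.888.
At 4773 K (t = 47.73):
  G = 99.47·ln 47.73 − 161.1 = 99.47·3.8656 − 161.1 = 223.407.
Gain = 223.407 / 131.888 = 1.6939 → 1.694.

1.694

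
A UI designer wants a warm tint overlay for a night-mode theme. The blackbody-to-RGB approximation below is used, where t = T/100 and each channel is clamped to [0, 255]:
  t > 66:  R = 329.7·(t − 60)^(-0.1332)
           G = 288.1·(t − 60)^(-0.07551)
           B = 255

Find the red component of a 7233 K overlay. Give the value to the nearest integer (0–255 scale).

236

t = 7233/100 = 72.33; the t > 66 branch applies.
R = 329.7·(72.33 − 60)^(-0.1332) = 329.7·12.33^(-0.1332) = 329.7·0.71562 = 235.941.
Rounded: 236.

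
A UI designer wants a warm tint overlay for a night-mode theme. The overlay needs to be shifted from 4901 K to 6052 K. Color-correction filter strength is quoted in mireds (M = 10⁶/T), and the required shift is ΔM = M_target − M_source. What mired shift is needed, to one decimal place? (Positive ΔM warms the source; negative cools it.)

M_source = 10⁶/4901 = 204.040; M_target = 10⁶/6052 = 165.235.
ΔM = 165.235 − 204.040 = -38.805 → -38.8 mireds, a cooling shift.

-38.8 mireds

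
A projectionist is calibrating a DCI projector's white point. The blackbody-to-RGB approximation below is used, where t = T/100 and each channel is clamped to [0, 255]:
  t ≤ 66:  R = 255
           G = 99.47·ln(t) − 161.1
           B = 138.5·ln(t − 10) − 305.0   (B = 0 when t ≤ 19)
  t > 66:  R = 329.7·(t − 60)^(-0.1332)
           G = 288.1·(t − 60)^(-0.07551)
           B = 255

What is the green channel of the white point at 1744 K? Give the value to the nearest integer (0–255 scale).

123

t = 1744/100 = 17.44; the t ≤ 66 branch applies.
G = 99.47·ln 17.44 − 161.1 = 99.47·2.8588 − 161.1 = 123.261.
Rounded: 123.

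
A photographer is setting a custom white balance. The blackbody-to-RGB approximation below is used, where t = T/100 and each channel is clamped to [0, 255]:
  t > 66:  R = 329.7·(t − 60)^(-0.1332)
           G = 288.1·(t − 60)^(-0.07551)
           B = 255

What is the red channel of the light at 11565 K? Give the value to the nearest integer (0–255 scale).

193

t = 11565/100 = 115.65; the t > 66 branch applies.
R = 329.7·(115.65 − 60)^(-0.1332) = 329.7·55.65^(-0.1332) = 329.7·0.58547 = 193.029.
Rounded: 193.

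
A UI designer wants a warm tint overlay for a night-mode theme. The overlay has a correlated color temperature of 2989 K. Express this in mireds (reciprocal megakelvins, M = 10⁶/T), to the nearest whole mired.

335 mireds

M = 10⁶ / 2989 = 334.560 → 335 mireds.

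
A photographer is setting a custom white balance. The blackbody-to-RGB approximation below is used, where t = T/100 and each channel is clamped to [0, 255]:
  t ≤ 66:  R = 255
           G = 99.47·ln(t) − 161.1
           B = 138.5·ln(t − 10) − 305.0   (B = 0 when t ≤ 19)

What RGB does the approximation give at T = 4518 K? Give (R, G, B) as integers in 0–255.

t = 4518/100 = 45.18; the t ≤ 66 branch applies.
R = 255 by definition for t ≤ 66.
G = 99.47·ln 45.18 − 161.1 = 99.47·3.8107 − 161.1 = 217.946.
B = 138.5·ln(45.18 − 10) − 305.0 = 138.5·ln 35.18 − 305.0 = 138.5·3.5605 − 305.0 = 188.126.
Rounded: (255, 218, 188).

(255, 218, 188)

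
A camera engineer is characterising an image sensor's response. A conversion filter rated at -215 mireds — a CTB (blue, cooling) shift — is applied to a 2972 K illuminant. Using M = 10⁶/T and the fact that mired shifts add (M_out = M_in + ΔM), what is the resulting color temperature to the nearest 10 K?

8230 K

M_in = 10⁶/2972 = 336.47 mireds.
M_out = 336.47 + (-215) = 121.47 mireds.
T_out = 10⁶/121.47 = 8232.2 K → 8230 K.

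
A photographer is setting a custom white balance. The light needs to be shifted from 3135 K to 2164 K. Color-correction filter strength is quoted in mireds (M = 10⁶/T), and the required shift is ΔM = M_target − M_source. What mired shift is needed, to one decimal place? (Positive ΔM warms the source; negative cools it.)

+143.1 mireds

M_source = 10⁶/3135 = 318.979; M_target = 10⁶/2164 = 462.107.
ΔM = 462.107 − 318.979 = 143.128 → +143.1 mireds, a warming shift.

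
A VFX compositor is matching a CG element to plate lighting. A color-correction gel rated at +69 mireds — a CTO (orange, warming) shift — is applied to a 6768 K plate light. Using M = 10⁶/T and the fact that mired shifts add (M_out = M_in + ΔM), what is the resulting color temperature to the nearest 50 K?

M_in = 10⁶/6768 = 147.75 mireds.
M_out = 147.75 + (+69) = 216.75 mireds.
T_out = 10⁶/216.75 = 4613.5 K → 4600 K.

4600 K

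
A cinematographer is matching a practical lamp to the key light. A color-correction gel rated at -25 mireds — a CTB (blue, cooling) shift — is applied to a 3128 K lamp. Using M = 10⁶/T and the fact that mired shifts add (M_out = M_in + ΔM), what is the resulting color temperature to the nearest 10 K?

3390 K

M_in = 10⁶/3128 = 319.69 mireds.
M_out = 319.69 + (-25) = 294.69 mireds.
T_out = 10⁶/294.69 = 3393.4 K → 3390 K.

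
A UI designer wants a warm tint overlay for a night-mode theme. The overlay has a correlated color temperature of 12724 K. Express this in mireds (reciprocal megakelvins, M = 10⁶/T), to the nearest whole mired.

79 mireds

M = 10⁶ / 12724 = 78.592 → 79 mireds.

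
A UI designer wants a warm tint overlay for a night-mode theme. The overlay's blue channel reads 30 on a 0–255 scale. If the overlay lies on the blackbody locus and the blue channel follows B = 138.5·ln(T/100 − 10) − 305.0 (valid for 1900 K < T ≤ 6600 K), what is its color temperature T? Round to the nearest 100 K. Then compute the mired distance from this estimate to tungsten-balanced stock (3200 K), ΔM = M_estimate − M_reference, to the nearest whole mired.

ln(t − 10) = (30 + 305.0) / 138.5 = 2.4188.
t − 10 = e^2.4188 = 11.232, so t = 21.232.
T = 100·t = 2123 K → 2100 K to the nearest 100 K.
M_estimate = 10⁶/2100 = 476.19; M_reference = 10⁶/3200 = 312.50.
ΔM = 476.19 − 312.50 = 163.69 → +164 mireds.

+164 mireds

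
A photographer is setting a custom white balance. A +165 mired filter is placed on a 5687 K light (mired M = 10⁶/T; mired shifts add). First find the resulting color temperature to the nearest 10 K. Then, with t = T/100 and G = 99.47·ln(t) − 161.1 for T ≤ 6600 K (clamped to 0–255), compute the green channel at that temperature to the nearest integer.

M_in = 10⁶/5687 = 175.84; M_out = 175.84 + (+165) = 340.84.
T_out = 10⁶/340.84 = 2933.9 K → 2930 K; t = 29.3.
G = 99.47·ln 29.3 − 161.1 = 99.47·3.3776 − 161.1 = 174.869.
Rounded: 175.

175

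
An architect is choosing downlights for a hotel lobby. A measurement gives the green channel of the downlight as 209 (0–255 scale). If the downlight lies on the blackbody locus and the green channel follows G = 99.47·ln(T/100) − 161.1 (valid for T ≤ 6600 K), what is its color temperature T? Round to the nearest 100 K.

ln t = (209 + 161.1) / 99.47 = 3.7207.
t = e^3.7207 = 41.294.
T = 100·t = 4129 K → 4100 K to the nearest 100 K.

4100 K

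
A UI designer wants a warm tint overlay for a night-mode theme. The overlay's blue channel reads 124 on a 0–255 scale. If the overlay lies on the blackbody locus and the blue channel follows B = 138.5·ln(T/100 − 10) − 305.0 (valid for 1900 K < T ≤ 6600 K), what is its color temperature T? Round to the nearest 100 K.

3200 K

ln(t − 10) = (124 + 305.0) / 138.5 = 3.0975.
t − 10 = e^3.0975 = 22.142, so t = 32.142.
T = 100·t = 3214 K → 3200 K to the nearest 100 K.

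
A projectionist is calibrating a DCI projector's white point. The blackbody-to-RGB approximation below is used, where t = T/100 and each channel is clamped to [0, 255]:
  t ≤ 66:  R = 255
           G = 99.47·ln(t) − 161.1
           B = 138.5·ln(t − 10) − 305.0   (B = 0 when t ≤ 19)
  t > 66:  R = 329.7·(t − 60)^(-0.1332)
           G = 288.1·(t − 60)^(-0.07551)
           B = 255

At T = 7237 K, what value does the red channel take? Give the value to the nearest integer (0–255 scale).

t = 7237/100 = 72.37; the t > 66 branch applies.
R = 329.7·(72.37 − 60)^(-0.1332) = 329.7·12.37^(-0.1332) = 329.7·0.71531 = 235.839.
Rounded: 236.

236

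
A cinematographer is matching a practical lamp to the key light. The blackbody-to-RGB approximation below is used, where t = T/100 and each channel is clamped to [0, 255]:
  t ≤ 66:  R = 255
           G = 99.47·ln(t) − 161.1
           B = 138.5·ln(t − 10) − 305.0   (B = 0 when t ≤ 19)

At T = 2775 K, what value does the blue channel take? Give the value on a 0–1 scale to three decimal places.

0.366

t = 2775/100 = 27.75; the t ≤ 66 branch applies.
B = 138.5·ln(27.75 − 10) − 305.0 = 138.5·ln 17.75 − 305.0 = 138.5·2.8764 − 305.0 = 93.379.
On a 0–1 scale: 93.379/255 = 0.3662 → 0.366.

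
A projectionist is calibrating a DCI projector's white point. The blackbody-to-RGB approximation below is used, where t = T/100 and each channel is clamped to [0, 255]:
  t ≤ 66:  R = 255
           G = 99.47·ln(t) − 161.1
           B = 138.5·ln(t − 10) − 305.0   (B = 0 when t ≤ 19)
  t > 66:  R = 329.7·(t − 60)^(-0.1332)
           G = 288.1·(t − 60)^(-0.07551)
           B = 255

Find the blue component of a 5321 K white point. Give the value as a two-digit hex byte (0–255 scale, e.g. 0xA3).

t = 5321/100 = 53.21; the t ≤ 66 branch applies.
B = 138.5·ln(53.21 − 10) − 305.0 = 138.5·ln 43.21 − 305.0 = 138.5·3.7661 − 305.0 = 216.601.
Rounded: 217; in hex, 0xD9.

0xD9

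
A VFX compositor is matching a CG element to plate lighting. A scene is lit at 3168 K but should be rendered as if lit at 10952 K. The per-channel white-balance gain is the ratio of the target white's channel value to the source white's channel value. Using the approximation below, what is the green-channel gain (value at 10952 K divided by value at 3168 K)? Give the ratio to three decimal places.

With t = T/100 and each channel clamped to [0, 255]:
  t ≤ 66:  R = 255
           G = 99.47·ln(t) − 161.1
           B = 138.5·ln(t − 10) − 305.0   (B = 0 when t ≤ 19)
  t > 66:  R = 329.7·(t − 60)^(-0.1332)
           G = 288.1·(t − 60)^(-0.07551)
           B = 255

At 3168 K (t = 31.68):
  G = 99.47·ln 31.68 − 161.1 = 99.47·3.4557 − 161.1 = 182.637.
At 10952 K (t = 109.52):
  G = 288.1·(109.52 − 60)^(-0.07551) = 288.1·49.52^(-0.07551) = 288.1·0.74478 = 214.571.
Gain = 214.571 / 182.637 = 1.1748 → 1.175.

1.175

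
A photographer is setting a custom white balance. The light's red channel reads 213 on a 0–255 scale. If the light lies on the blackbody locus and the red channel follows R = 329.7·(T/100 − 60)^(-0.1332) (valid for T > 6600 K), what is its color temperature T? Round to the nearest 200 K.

(t − 60)^(-0.1332) = 213/329.7 = 0.64604.
t − 60 = 0.64604^(1/-0.1332) = 0.64604^(-7.508) = 26.575, so t = 86.575.
T = 100·t = 8657 K → 8600 K to the nearest 200 K.

8600 K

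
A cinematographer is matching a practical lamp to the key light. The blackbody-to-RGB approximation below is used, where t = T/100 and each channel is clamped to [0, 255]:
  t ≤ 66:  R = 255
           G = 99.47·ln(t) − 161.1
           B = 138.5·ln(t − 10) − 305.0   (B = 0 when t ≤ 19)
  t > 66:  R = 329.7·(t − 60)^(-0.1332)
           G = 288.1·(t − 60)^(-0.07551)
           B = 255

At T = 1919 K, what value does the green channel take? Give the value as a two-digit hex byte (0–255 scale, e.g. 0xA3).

0x85

t = 1919/100 = 19.19; the t ≤ 66 branch applies.
G = 99.47·ln 19.19 − 161.1 = 99.47·2.9544 − 161.1 = 132.773.
Rounded: 133; in hex, 0x85.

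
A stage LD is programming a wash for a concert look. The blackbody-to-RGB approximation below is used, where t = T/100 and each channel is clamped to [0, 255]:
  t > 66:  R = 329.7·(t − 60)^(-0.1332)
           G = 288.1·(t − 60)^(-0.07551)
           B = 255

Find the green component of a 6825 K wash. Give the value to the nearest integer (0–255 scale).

t = 6825/100 = 68.25; the t > 66 branch applies.
G = 288.1·(68.25 − 60)^(-0.07551) = 288.1·8.25^(-0.07551) = 288.1·0.85270 = 245.664.
Rounded: 246.

246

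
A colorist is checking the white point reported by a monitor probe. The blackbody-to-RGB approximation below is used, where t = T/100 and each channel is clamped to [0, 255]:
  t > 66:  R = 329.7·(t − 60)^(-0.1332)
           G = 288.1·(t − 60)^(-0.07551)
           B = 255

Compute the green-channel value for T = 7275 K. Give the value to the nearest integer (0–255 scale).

238

t = 7275/100 = 72.75; the t > 66 branch applies.
G = 288.1·(72.75 − 60)^(-0.07551) = 288.1·12.75^(-0.07551) = 288.1·0.82513 = 237.720.
Rounded: 238.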